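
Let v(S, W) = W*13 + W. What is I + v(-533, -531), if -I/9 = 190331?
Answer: -1720413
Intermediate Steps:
v(S, W) = 14*W (v(S, W) = 13*W + W = 14*W)
I = -1712979 (I = -9*190331 = -1712979)
I + v(-533, -531) = -1712979 + 14*(-531) = -1712979 - 7434 = -1720413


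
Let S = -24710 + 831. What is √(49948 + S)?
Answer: √26069 ≈ 161.46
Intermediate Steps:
S = -23879
√(49948 + S) = √(49948 - 23879) = √26069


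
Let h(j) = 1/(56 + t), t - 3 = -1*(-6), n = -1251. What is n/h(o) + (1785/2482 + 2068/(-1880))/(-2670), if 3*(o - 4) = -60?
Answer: -79245533111/974550 ≈ -81315.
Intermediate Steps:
t = 9 (t = 3 - 1*(-6) = 3 + 6 = 9)
o = -16 (o = 4 + (1/3)*(-60) = 4 - 20 = -16)
h(j) = 1/65 (h(j) = 1/(56 + 9) = 1/65)
n/h(o) + (1785/2482 + 2068/(-1880))/(-2670) = -1251/1/65 + (1785/2482 + 2068/(-1880))/(-2670) = -1251*65 + (1785*(1/2482) + 2068*(-1/1880))*(-1/2670) = -81315 + (105/146 - 11/10)*(-1/2670) = -81315 - 139/365*(-1/2670) = -81315 + 139/974550 = -79245533111/974550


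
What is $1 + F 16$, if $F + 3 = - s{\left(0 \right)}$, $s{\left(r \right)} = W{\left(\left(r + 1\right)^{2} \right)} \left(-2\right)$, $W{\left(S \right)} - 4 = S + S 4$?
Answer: $241$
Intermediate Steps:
$W{\left(S \right)} = 4 + 5 S$ ($W{\left(S \right)} = 4 + \left(S + S 4\right) = 4 + \left(S + 4 S\right) = 4 + 5 S$)
$s{\left(r \right)} = -8 - 10 \left(1 + r\right)^{2}$ ($s{\left(r \right)} = \left(4 + 5 \left(r + 1\right)^{2}\right) \left(-2\right) = \left(4 + 5 \left(1 + r\right)^{2}\right) \left(-2\right) = -8 - 10 \left(1 + r\right)^{2}$)
$F = 15$ ($F = -3 - \left(-8 - 10 \left(1 + 0\right)^{2}\right) = -3 - \left(-8 - 10 \cdot 1^{2}\right) = -3 - \left(-8 - 10\right) = -3 - -18 = -3 + 18 = 15$)
$1 + F 16 = 1 + 15 \cdot 16 = 1 + 240 = 241$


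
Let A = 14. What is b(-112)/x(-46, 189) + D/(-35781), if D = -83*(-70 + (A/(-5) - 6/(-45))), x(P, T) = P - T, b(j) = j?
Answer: 7770326/25225605 ≈ 0.30803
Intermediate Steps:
D = 18094/3 (D = -83*(-70 + (14/(-5) - 6/(-45))) = -83*(-70 + (14*(-⅕) - 6*(-1/45))) = -83*(-70 + (-14/5 + 2/15)) = -83*(-70 - 8/3) = -83*(-218/3) = 18094/3 ≈ 6031.3)
b(-112)/x(-46, 189) + D/(-35781) = -112/(-46 - 1*189) + (18094/3)/(-35781) = -112/(-46 - 189) + (18094/3)*(-1/35781) = -112/(-235) - 18094/107343 = -112*(-1/235) - 18094/107343 = 112/235 - 18094/107343 = 7770326/25225605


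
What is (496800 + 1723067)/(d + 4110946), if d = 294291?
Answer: 2219867/4405237 ≈ 0.50392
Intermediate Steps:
(496800 + 1723067)/(d + 4110946) = (496800 + 1723067)/(294291 + 4110946) = 2219867/4405237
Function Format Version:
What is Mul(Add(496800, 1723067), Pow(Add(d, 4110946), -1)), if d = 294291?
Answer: Rational(2219867, 4405237) ≈ 0.50392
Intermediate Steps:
Mul(Add(496800, 1723067), Pow(Add(d, 4110946), -1)) = Mul(Add(496800, 1723067), Pow(Add(294291, 4110946), -1)) = Mul(2219867, Pow(4405237, -1)) = Mul(2219867, Rational(1, 4405237)) = Rational(2219867, 4405237)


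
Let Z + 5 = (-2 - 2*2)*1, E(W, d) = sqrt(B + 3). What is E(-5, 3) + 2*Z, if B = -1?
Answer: -22 + sqrt(2) ≈ -20.586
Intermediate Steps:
E(W, d) = sqrt(2) (E(W, d) = sqrt(-1 + 3) = sqrt(2))
Z = -11 (Z = -5 + (-2 - 2*2)*1 = -5 + (-2 - 4)*1 = -5 - 6*1 = -5 - 6 = -11)
E(-5, 3) + 2*Z = sqrt(2) + 2*(-11) = sqrt(2) - 22 = -22 + sqrt(2)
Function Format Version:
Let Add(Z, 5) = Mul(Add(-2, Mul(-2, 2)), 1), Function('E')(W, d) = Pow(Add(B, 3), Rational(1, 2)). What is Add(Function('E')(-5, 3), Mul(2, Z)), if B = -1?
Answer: Add(-22, Pow(2, Rational(1, 2))) ≈ -20.586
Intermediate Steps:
Function('E')(W, d) = Pow(2, Rational(1, 2)) (Function('E')(W, d) = Pow(Add(-1, 3), Rational(1, 2)) = Pow(2, Rational(1, 2)))
Z = -11 (Z = Add(-5, Mul(Add(-2, Mul(-2, 2)), 1)) = Add(-5, Mul(Add(-2, -4), 1)) = Add(-5, Mul(-6, 1)) = Add(-5, -6) = -11)
Add(Function('E')(-5, 3), Mul(2, Z)) = Add(Pow(2, Rational(1, 2)), Mul(2, -11)) = Add(Pow(2, Rational(1, 2)), -22) = Add(-22, Pow(2, Rational(1, 2)))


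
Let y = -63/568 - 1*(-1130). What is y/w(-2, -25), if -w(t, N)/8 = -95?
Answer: 641777/431680 ≈ 1.4867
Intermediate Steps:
w(t, N) = 760 (w(t, N) = -8*(-95) = 760)
y = 641777/568 (y = -63*1/568 + 1130 = -63/568 + 1130 = 641777/568 ≈ 1129.9)
y/w(-2, -25) = (641777/568)/760 = (641777/568)*(1/760) = 641777/431680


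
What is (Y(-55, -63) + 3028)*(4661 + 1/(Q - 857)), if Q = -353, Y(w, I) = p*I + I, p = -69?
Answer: 20619141704/605 ≈ 3.4081e+7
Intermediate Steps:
Y(w, I) = -68*I (Y(w, I) = -69*I + I = -68*I)
(Y(-55, -63) + 3028)*(4661 + 1/(Q - 857)) = (-68*(-63) + 3028)*(4661 + 1/(-353 - 857)) = (4284 + 3028)*(4661 + 1/(-1210)) = 7312*(4661 - 1/1210) = 7312*(5639809/1210) = 20619141704/605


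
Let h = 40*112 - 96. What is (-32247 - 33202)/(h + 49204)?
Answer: -65449/53588 ≈ -1.2213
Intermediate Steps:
h = 4384 (h = 4480 - 96 = 4384)
(-32247 - 33202)/(h + 49204) = (-32247 - 33202)/(4384 + 49204) = -65449/53588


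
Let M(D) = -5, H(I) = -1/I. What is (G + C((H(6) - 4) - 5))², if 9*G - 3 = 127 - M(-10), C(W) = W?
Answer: 1225/36 ≈ 34.028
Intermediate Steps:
G = 15 (G = ⅓ + (127 - 1*(-5))/9 = ⅓ + (127 + 5)/9 = ⅓ + (⅑)*132 = ⅓ + 44/3 = 15)
(G + C((H(6) - 4) - 5))² = (15 + ((-1/6 - 4) - 5))² = (15 + ((-1*⅙ - 4) - 5))² = (15 + ((-⅙ - 4) - 5))² = (15 + (-25/6 - 5))² = (15 - 55/6)² = (35/6)² = 1225/36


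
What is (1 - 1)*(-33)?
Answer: 0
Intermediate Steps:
(1 - 1)*(-33) = 0*(-33) = 0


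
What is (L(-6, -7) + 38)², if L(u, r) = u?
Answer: 1024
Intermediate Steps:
(L(-6, -7) + 38)² = (-6 + 38)² = 32² = 1024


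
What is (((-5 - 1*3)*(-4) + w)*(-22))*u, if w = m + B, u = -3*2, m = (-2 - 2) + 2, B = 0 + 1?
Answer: 4092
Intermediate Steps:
B = 1
m = -2 (m = -4 + 2 = -2)
u = -6
w = -1 (w = -2 + 1 = -1)
(((-5 - 1*3)*(-4) + w)*(-22))*u = (((-5 - 1*3)*(-4) - 1)*(-22))*(-6) = (((-5 - 3)*(-4) - 1)*(-22))*(-6) = ((-8*(-4) - 1)*(-22))*(-6) = ((32 - 1)*(-22))*(-6) = (31*(-22))*(-6) = -682*(-6) = 4092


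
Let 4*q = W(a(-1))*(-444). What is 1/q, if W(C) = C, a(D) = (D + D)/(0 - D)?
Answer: 1/222 ≈ 0.0045045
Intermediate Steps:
a(D) = -2 (a(D) = (2*D)/((-D)) = (2*D)*(-1/D) = -2)
q = 222 (q = (-2*(-444))/4 = (¼)*888 = 222)
1/q = 1/222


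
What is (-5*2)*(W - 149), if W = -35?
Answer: 1840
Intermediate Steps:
(-5*2)*(W - 149) = (-5*2)*(-35 - 149) = -10*(-184) = 1840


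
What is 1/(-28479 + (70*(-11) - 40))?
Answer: -1/29289 ≈ -3.4143e-5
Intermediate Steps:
1/(-28479 + (70*(-11) - 40)) = 1/(-28479 + (-770 - 40)) = 1/(-28479 - 810) = 1/(-29289) = -1/29289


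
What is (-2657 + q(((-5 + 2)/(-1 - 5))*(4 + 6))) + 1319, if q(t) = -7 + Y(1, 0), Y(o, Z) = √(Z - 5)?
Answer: -1345 + I*√5 ≈ -1345.0 + 2.2361*I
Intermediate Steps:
Y(o, Z) = √(-5 + Z)
q(t) = -7 + I*√5 (q(t) = -7 + √(-5 + 0) = -7 + √(-5) = -7 + I*√5)
(-2657 + q(((-5 + 2)/(-1 - 5))*(4 + 6))) + 1319 = (-2657 + (-7 + I*√5)) + 1319 = (-2664 + I*√5) + 1319 = -1345 + I*√5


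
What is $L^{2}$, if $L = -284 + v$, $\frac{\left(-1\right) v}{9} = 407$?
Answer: $15578809$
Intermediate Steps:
$v = -3663$ ($v = \left(-9\right) 407 = -3663$)
$L = -3947$ ($L = -284 - 3663 = -3947$)
$L^{2} = \left(-3947\right)^{2} = 15578809$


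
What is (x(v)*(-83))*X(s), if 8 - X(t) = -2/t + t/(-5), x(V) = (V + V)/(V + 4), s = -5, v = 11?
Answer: -20086/25 ≈ -803.44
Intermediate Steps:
x(V) = 2*V/(4 + V) (x(V) = (2*V)/(4 + V) = 2*V/(4 + V))
X(t) = 8 + 2/t + t/5 (X(t) = 8 - (-2/t + t/(-5)) = 8 - (-2/t + t*(-1/5)) = 8 - (-2/t - t/5) = 8 + (2/t + t/5) = 8 + 2/t + t/5)
(x(v)*(-83))*X(s) = ((2*11/(4 + 11))*(-83))*(8 + 2/(-5) + (1/5)*(-5)) = ((2*11/15)*(-83))*(8 + 2*(-1/5) - 1) = ((2*11*(1/15))*(-83))*(8 - 2/5 - 1) = ((22/15)*(-83))*(33/5) = -1826/15*33/5 = -20086/25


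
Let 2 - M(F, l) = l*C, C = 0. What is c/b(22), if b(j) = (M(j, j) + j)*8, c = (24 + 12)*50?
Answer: 75/8 ≈ 9.3750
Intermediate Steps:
M(F, l) = 2 (M(F, l) = 2 - l*0 = 2 - 1*0 = 2 + 0 = 2)
c = 1800 (c = 36*50 = 1800)
b(j) = 16 + 8*j (b(j) = (2 + j)*8 = 16 + 8*j)
c/b(22) = 1800/(16 + 8*22) = 1800/(16 + 176) = 1800/192 = 1800*(1/192) = 75/8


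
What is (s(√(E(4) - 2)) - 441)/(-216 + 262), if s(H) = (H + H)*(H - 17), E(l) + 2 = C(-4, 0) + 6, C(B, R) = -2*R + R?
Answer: -19/2 - 17*√2/23 ≈ -10.545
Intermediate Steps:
C(B, R) = -R
E(l) = 4 (E(l) = -2 + (-1*0 + 6) = -2 + (0 + 6) = -2 + 6 = 4)
s(H) = 2*H*(-17 + H) (s(H) = (2*H)*(-17 + H) = 2*H*(-17 + H))
(s(√(E(4) - 2)) - 441)/(-216 + 262) = (2*√(4 - 2)*(-17 + √(4 - 2)) - 441)/(-216 + 262) = (2*√2*(-17 + √2) - 441)/46 = (-441 + 2*√2*(-17 + √2))*(1/46) = -441/46 + √2*(-17 + √2)/23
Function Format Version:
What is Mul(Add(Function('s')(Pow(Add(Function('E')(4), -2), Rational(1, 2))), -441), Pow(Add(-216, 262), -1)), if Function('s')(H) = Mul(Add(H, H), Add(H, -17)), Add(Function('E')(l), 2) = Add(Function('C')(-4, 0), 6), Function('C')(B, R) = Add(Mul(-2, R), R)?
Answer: Add(Rational(-19, 2), Mul(Rational(-17, 23), Pow(2, Rational(1, 2)))) ≈ -10.545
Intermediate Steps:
Function('C')(B, R) = Mul(-1, R)
Function('E')(l) = 4 (Function('E')(l) = Add(-2, Add(Mul(-1, 0), 6)) = Add(-2, Add(0, 6)) = Add(-2, 6) = 4)
Function('s')(H) = Mul(2, H, Add(-17, H)) (Function('s')(H) = Mul(Mul(2, H), Add(-17, H)) = Mul(2, H, Add(-17, H)))
Mul(Add(Function('s')(Pow(Add(Function('E')(4), -2), Rational(1, 2))), -441), Pow(Add(-216, 262), -1)) = Mul(Add(Mul(2, Pow(Add(4, -2), Rational(1, 2)), Add(-17, Pow(Add(4, -2), Rational(1, 2)))), -441), Pow(Add(-216, 262), -1)) = Mul(Add(Mul(2, Pow(2, Rational(1, 2)), Add(-17, Pow(2, Rational(1, 2)))), -441), Pow(46, -1)) = Mul(Add(-441, Mul(2, Pow(2, Rational(1, 2)), Add(-17, Pow(2, Rational(1, 2))))), Rational(1, 46)) = Add(Rational(-441, 46), Mul(Rational(1, 23), Pow(2, Rational(1, 2)), Add(-17, Pow(2, Rational(1, 2)))))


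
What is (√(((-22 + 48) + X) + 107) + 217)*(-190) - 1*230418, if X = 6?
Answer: -271648 - 190*√139 ≈ -2.7389e+5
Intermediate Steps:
(√(((-22 + 48) + X) + 107) + 217)*(-190) - 1*230418 = (√(((-22 + 48) + 6) + 107) + 217)*(-190) - 1*230418 = (√((26 + 6) + 107) + 217)*(-190) - 230418 = (√(32 + 107) + 217)*(-190) - 230418 = (√139 + 217)*(-190) - 230418 = (217 + √139)*(-190) - 230418 = (-41230 - 190*√139) - 230418 = -271648 - 190*√139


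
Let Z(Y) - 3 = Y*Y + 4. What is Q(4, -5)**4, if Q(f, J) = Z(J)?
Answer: 1048576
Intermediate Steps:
Z(Y) = 7 + Y**2 (Z(Y) = 3 + (Y*Y + 4) = 3 + (Y**2 + 4) = 3 + (4 + Y**2) = 7 + Y**2)
Q(f, J) = 7 + J**2
Q(4, -5)**4 = (7 + (-5)**2)**4 = (7 + 25)**4 = 32**4 = 1048576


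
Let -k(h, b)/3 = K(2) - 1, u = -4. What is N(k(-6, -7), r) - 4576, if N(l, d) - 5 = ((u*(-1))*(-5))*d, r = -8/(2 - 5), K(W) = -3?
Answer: -13873/3 ≈ -4624.3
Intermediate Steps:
k(h, b) = 12 (k(h, b) = -3*(-3 - 1) = -3*(-4) = 12)
r = 8/3 (r = -8/(-3) = -⅓*(-8) = 8/3 ≈ 2.6667)
N(l, d) = 5 - 20*d (N(l, d) = 5 + (-4*(-1)*(-5))*d = 5 + (4*(-5))*d = 5 - 20*d)
N(k(-6, -7), r) - 4576 = (5 - 20*8/3) - 4576 = (5 - 160/3) - 4576 = -145/3 - 4576 = -13873/3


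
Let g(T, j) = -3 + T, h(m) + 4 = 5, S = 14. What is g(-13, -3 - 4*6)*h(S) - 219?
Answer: -235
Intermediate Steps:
h(m) = 1 (h(m) = -4 + 5 = 1)
g(-13, -3 - 4*6)*h(S) - 219 = (-3 - 13)*1 - 219 = -16*1 - 219 = -16 - 219 = -235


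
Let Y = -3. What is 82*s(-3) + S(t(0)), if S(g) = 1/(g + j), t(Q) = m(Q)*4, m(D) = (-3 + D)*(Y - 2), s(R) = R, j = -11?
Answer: -12053/49 ≈ -245.98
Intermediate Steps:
m(D) = 15 - 5*D (m(D) = (-3 + D)*(-3 - 2) = (-3 + D)*(-5) = 15 - 5*D)
t(Q) = 60 - 20*Q (t(Q) = (15 - 5*Q)*4 = 60 - 20*Q)
S(g) = 1/(-11 + g) (S(g) = 1/(g - 11) = 1/(-11 + g))
82*s(-3) + S(t(0)) = 82*(-3) + 1/(-11 + (60 - 20*0)) = -246 + 1/(-11 + (60 + 0)) = -246 + 1/(-11 + 60) = -246 + 1/49 = -12053/49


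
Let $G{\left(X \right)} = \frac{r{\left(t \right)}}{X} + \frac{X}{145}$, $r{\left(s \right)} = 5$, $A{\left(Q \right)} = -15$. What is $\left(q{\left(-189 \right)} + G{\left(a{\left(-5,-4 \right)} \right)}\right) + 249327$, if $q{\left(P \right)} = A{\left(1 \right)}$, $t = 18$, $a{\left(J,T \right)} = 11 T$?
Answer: $\frac{1590607899}{6380} \approx 2.4931 \cdot 10^{5}$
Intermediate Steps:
$q{\left(P \right)} = -15$
$G{\left(X \right)} = \frac{5}{X} + \frac{X}{145}$
$\left(q{\left(-189 \right)} + G{\left(a{\left(-5,-4 \right)} \right)}\right) + 249327 = \left(-15 + \left(\frac{5}{11 \left(-4\right)} + \frac{11 \left(-4\right)}{145}\right)\right) + 249327 = \left(-15 + \left(\frac{5}{-44} + \frac{1}{145} \left(-44\right)\right)\right) + 249327 = \left(-15 + \left(5 \left(- \frac{1}{44}\right) - \frac{44}{145}\right)\right) + 249327 = \left(-15 - \frac{2661}{6380}\right) + 249327 = - \frac{98361}{6380} + 249327 = \frac{1590607899}{6380}$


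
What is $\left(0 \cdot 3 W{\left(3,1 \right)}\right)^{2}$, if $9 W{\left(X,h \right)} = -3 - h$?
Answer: $0$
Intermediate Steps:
$W{\left(X,h \right)} = - \frac{1}{3} - \frac{h}{9}$ ($W{\left(X,h \right)} = \frac{-3 - h}{9} = - \frac{1}{3} - \frac{h}{9}$)
$\left(0 \cdot 3 W{\left(3,1 \right)}\right)^{2} = \left(0 \cdot 3 \left(- \frac{1}{3} - \frac{1}{9}\right)\right)^{2} = \left(0 \left(- \frac{1}{3} - \frac{1}{9}\right)\right)^{2} = \left(0 \left(- \frac{4}{9}\right)\right)^{2} = 0^{2} = 0$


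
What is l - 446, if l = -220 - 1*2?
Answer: -668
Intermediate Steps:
l = -222 (l = -220 - 2 = -222)
l - 446 = -222 - 446 = -668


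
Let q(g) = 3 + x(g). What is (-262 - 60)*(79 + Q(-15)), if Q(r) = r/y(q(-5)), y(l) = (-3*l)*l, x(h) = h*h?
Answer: -1424643/56 ≈ -25440.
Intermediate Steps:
x(h) = h²
q(g) = 3 + g²
y(l) = -3*l²
Q(r) = -r/2352 (Q(r) = r/((-3*(3 + (-5)²)²)) = r/((-3*(3 + 25)²)) = r/((-3*28²)) = r/((-3*784)) = r/(-2352) = r*(-1/2352) = -r/2352)
(-262 - 60)*(79 + Q(-15)) = (-262 - 60)*(79 - 1/2352*(-15)) = -322*(79 + 5/784) = -322*61941/784 = -1424643/56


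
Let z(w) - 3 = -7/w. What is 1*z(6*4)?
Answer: 65/24 ≈ 2.7083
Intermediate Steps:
z(w) = 3 - 7/w
1*z(6*4) = 1*(3 - 7/(6*4)) = 1*(3 - 7/24) = 1*(65/24) = 65/24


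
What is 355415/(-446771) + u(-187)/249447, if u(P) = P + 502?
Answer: -29505490880/37148561879 ≈ -0.79426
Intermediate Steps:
u(P) = 502 + P
355415/(-446771) + u(-187)/249447 = 355415/(-446771) + (502 - 187)/249447 = 355415*(-1/446771) + 315*(1/249447) = -355415/446771 + 105/83149 = -29505490880/37148561879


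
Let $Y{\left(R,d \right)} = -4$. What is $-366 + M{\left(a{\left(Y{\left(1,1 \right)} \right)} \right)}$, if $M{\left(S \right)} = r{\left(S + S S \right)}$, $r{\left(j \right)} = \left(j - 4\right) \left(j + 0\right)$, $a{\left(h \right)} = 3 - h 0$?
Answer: $-270$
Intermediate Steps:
$a{\left(h \right)} = 3$ ($a{\left(h \right)} = 3 - 0 = 3 + 0 = 3$)
$r{\left(j \right)} = j \left(-4 + j\right)$ ($r{\left(j \right)} = \left(-4 + j\right) j = j \left(-4 + j\right)$)
$M{\left(S \right)} = \left(S + S^{2}\right) \left(-4 + S + S^{2}\right)$ ($M{\left(S \right)} = \left(S + S S\right) \left(-4 + \left(S + S S\right)\right) = \left(S + S^{2}\right) \left(-4 + \left(S + S^{2}\right)\right) = \left(S + S^{2}\right) \left(-4 + S + S^{2}\right)$)
$-366 + M{\left(a{\left(Y{\left(1,1 \right)} \right)} \right)} = -366 + 3 \left(1 + 3\right) \left(-4 + 3 \left(1 + 3\right)\right) = -366 + 3 \cdot 4 \left(-4 + 3 \cdot 4\right) = -366 + 3 \cdot 4 \left(-4 + 12\right) = -366 + 3 \cdot 4 \cdot 8 = -366 + 96 = -270$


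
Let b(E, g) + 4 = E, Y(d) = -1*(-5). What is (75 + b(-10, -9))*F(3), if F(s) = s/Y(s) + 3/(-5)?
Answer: 0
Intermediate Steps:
Y(d) = 5
b(E, g) = -4 + E
F(s) = -⅗ + s/5 (F(s) = s/5 + 3/(-5) = s*(⅕) + 3*(-⅕) = s/5 - ⅗ = -⅗ + s/5)
(75 + b(-10, -9))*F(3) = (75 + (-4 - 10))*(-⅗ + (⅕)*3) = (75 - 14)*(-⅗ + ⅗) = 61*0 = 0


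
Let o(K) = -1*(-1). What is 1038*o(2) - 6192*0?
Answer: 1038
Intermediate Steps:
o(K) = 1
1038*o(2) - 6192*0 = 1038*1 - 6192*0 = 1038 + 0 = 1038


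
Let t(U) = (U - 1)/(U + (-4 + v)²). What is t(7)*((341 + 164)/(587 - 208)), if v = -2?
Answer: 3030/16297 ≈ 0.18592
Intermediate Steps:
t(U) = (-1 + U)/(36 + U) (t(U) = (U - 1)/(U + (-4 - 2)²) = (-1 + U)/(U + (-6)²) = (-1 + U)/(U + 36) = (-1 + U)/(36 + U))
t(7)*((341 + 164)/(587 - 208)) = ((-1 + 7)/(36 + 7))*((341 + 164)/(587 - 208)) = (6/43)*(505/379) = 3030/16297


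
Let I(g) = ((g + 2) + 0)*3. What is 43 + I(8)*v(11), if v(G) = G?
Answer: 373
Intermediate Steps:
I(g) = 6 + 3*g (I(g) = ((2 + g) + 0)*3 = (2 + g)*3 = 6 + 3*g)
43 + I(8)*v(11) = 43 + (6 + 3*8)*11 = 43 + (6 + 24)*11 = 43 + 30*11 = 43 + 330 = 373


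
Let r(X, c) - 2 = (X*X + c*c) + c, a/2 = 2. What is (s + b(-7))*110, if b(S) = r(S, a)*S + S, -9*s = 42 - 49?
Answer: -498190/9 ≈ -55354.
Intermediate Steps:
a = 4 (a = 2*2 = 4)
r(X, c) = 2 + c + X² + c² (r(X, c) = 2 + ((X*X + c*c) + c) = 2 + ((X² + c²) + c) = 2 + (c + X² + c²) = 2 + c + X² + c²)
s = 7/9 (s = -(42 - 49)/9 = -⅑*(-7) = 7/9 ≈ 0.77778)
b(S) = S + S*(22 + S²) (b(S) = (2 + 4 + S² + 4²)*S + S = (2 + 4 + S² + 16)*S + S = (22 + S²)*S + S = S*(22 + S²) + S = S + S*(22 + S²))
(s + b(-7))*110 = (7/9 - 7*(23 + (-7)²))*110 = (7/9 - 7*(23 + 49))*110 = (7/9 - 7*72)*110 = (7/9 - 504)*110 = -4529/9*110 = -498190/9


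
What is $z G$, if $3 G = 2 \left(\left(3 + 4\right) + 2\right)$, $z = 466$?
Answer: $2796$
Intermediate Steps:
$G = 6$ ($G = \frac{2 \left(\left(3 + 4\right) + 2\right)}{3} = \frac{2 \left(7 + 2\right)}{3} = \frac{2 \cdot 9}{3} = \frac{1}{3} \cdot 18 = 6$)
$z G = 466 \cdot 6 = 2796$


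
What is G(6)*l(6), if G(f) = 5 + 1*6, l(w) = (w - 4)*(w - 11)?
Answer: -110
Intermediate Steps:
l(w) = (-11 + w)*(-4 + w) (l(w) = (-4 + w)*(-11 + w) = (-11 + w)*(-4 + w))
G(f) = 11 (G(f) = 5 + 6 = 11)
G(6)*l(6) = 11*(44 + 6² - 15*6) = 11*(44 + 36 - 90) = 11*(-10) = -110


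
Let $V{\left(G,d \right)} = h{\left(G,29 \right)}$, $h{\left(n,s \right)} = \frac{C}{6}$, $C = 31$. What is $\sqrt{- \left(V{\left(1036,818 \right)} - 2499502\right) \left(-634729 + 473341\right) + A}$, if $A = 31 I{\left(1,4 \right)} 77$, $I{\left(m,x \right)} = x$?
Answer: $i \sqrt{403388785390} \approx 6.3513 \cdot 10^{5} i$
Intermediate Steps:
$h{\left(n,s \right)} = \frac{31}{6}$
$V{\left(G,d \right)} = \frac{31}{6}$
$A = 9548$ ($A = 31 \cdot 4 \cdot 77 = 124 \cdot 77 = 9548$)
$\sqrt{- \left(V{\left(1036,818 \right)} - 2499502\right) \left(-634729 + 473341\right) + A} = \sqrt{- \left(\frac{31}{6} - 2499502\right) \left(-634729 + 473341\right) + 9548} = \sqrt{- \frac{\left(-14996981\right) \left(-161388\right)}{6} + 9548} = \sqrt{\left(-1\right) 403388794938 + 9548} = \sqrt{-403388794938 + 9548} = \sqrt{-403388785390} = i \sqrt{403388785390}$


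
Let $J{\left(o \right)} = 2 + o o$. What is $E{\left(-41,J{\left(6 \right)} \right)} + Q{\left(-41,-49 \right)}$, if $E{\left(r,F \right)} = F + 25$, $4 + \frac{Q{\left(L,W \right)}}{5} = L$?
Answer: $-162$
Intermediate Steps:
$Q{\left(L,W \right)} = -20 + 5 L$
$J{\left(o \right)} = 2 + o^{2}$
$E{\left(r,F \right)} = 25 + F$
$E{\left(-41,J{\left(6 \right)} \right)} + Q{\left(-41,-49 \right)} = \left(25 + \left(2 + 6^{2}\right)\right) + \left(-20 + 5 \left(-41\right)\right) = \left(25 + \left(2 + 36\right)\right) - 225 = \left(25 + 38\right) - 225 = 63 - 225 = -162$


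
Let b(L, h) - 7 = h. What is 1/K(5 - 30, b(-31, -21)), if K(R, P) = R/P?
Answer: 14/25 ≈ 0.56000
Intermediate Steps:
b(L, h) = 7 + h
1/K(5 - 30, b(-31, -21)) = 1/((5 - 30)/(7 - 21)) = 1/(-25/(-14)) = 1/(-25*(-1/14)) = 1/(25/14) = 14/25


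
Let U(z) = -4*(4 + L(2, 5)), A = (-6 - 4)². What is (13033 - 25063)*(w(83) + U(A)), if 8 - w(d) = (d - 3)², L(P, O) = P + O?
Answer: 77425080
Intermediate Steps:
L(P, O) = O + P
A = 100 (A = (-10)² = 100)
w(d) = 8 - (-3 + d)² (w(d) = 8 - (d - 3)² = 8 - (-3 + d)²)
U(z) = -44 (U(z) = -4*(4 + (5 + 2)) = -4*(4 + 7) = -4*11 = -44)
(13033 - 25063)*(w(83) + U(A)) = (13033 - 25063)*((8 - (-3 + 83)²) - 44) = -12030*((8 - 1*80²) - 44) = -12030*((8 - 1*6400) - 44) = -12030*((8 - 6400) - 44) = -12030*(-6392 - 44) = -12030*(-6436) = 77425080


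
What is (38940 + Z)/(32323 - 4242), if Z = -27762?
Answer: 11178/28081 ≈ 0.39806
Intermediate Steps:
(38940 + Z)/(32323 - 4242) = (38940 - 27762)/(32323 - 4242) = 11178/28081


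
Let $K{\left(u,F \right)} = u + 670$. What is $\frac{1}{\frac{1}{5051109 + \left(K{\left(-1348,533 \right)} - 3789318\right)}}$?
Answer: $1261113$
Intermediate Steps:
$K{\left(u,F \right)} = 670 + u$
$\frac{1}{\frac{1}{5051109 + \left(K{\left(-1348,533 \right)} - 3789318\right)}} = \frac{1}{\frac{1}{5051109 + \left(\left(670 - 1348\right) - 3789318\right)}} = \frac{1}{\frac{1}{5051109 - 3789996}} = \frac{1}{\frac{1}{1261113}} = 1261113$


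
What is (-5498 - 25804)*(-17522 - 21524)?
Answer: 1222217892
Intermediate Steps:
(-5498 - 25804)*(-17522 - 21524) = -31302*(-39046) = 1222217892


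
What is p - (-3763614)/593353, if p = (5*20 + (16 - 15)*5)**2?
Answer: 6545480439/593353 ≈ 11031.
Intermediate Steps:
p = 11025 (p = (100 + 1*5)**2 = (100 + 5)**2 = 105**2 = 11025)
p - (-3763614)/593353 = 11025 - (-3763614)/593353 = 11025 - 1*(-3763614/593353) = 11025 + 3763614/593353 = 6545480439/593353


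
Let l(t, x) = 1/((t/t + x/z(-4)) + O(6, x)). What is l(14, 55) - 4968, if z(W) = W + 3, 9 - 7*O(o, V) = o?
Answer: -1863007/375 ≈ -4968.0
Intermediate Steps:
O(o, V) = 9/7 - o/7
z(W) = 3 + W
l(t, x) = 1/(10/7 - x) (l(t, x) = 1/((t/t + x/(3 - 4)) + (9/7 - ⅐*6)) = 1/((1 + x/(-1)) + (9/7 - 6/7)) = 1/((1 + x*(-1)) + 3/7) = 1/((1 - x) + 3/7) = 1/(10/7 - x))
l(14, 55) - 4968 = -7/(-10 + 7*55) - 4968 = -7/(-10 + 385) - 4968 = -7/375 - 4968 = -1863007/375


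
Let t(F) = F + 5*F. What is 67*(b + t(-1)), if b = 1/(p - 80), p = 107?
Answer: -10787/27 ≈ -399.52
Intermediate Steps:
t(F) = 6*F
b = 1/27 (b = 1/(107 - 80) = 1/27 ≈ 0.037037)
67*(b + t(-1)) = 67*(1/27 + 6*(-1)) = 67*(1/27 - 6) = 67*(-161/27) = -10787/27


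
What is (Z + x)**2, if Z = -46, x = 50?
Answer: 16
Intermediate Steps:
(Z + x)**2 = (-46 + 50)**2 = 4**2 = 16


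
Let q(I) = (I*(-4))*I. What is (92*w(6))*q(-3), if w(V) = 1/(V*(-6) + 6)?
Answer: 552/5 ≈ 110.40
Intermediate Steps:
w(V) = 1/(6 - 6*V) (w(V) = 1/(-6*V + 6) = 1/(6 - 6*V))
q(I) = -4*I² (q(I) = (-4*I)*I = -4*I²)
(92*w(6))*q(-3) = (92*(-1/(-6 + 6*6)))*(-4*(-3)²) = (92*(-1/(-6 + 36)))*(-4*9) = (92*(-1/30))*(-36) = -46/15*(-36) = 552/5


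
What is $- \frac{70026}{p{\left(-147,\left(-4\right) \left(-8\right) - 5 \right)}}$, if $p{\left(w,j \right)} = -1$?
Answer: $70026$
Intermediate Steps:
$- \frac{70026}{p{\left(-147,\left(-4\right) \left(-8\right) - 5 \right)}} = - \frac{70026}{-1} = \left(-70026\right) \left(-1\right) = 70026$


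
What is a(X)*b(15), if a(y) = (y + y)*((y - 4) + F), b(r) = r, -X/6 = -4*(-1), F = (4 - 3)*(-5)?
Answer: 23760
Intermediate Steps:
F = -5 (F = 1*(-5) = -5)
X = -24 (X = -(-24)*(-1) = -6*4 = -24)
a(y) = 2*y*(-9 + y) (a(y) = (y + y)*((y - 4) - 5) = (2*y)*((-4 + y) - 5) = (2*y)*(-9 + y) = 2*y*(-9 + y))
a(X)*b(15) = (2*(-24)*(-9 - 24))*15 = (2*(-24)*(-33))*15 = 1584*15 = 23760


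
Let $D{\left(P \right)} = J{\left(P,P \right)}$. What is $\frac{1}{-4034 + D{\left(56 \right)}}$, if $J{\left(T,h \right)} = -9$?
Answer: $- \frac{1}{4043} \approx -0.00024734$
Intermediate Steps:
$D{\left(P \right)} = -9$
$\frac{1}{-4034 + D{\left(56 \right)}} = \frac{1}{-4034 - 9} = \frac{1}{-4043} = - \frac{1}{4043}$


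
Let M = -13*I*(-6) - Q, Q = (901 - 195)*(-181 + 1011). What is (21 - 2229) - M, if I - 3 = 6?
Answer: 583070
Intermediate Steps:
I = 9 (I = 3 + 6 = 9)
Q = 585980 (Q = 706*830 = 585980)
M = -585278 (M = -13*9*(-6) - 1*585980 = -117*(-6) - 585980 = 702 - 585980 = -585278)
(21 - 2229) - M = (21 - 2229) - 1*(-585278) = -2208 + 585278 = 583070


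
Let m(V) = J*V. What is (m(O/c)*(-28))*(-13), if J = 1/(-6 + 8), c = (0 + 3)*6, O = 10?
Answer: 910/9 ≈ 101.11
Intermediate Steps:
c = 18 (c = 3*6 = 18)
J = ½ (J = 1/2 = ½ ≈ 0.50000)
m(V) = V/2
(m(O/c)*(-28))*(-13) = (((10/18)/2)*(-28))*(-13) = (((10*(1/18))/2)*(-28))*(-13) = (((½)*(5/9))*(-28))*(-13) = ((5/18)*(-28))*(-13) = -70/9*(-13) = 910/9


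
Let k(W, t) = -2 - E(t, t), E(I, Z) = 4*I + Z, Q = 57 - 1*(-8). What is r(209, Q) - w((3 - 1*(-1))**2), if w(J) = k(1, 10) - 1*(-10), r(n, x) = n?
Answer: 251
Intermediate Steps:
Q = 65 (Q = 57 + 8 = 65)
E(I, Z) = Z + 4*I
k(W, t) = -2 - 5*t (k(W, t) = -2 - (t + 4*t) = -2 - 5*t)
w(J) = -42 (w(J) = (-2 - 5*10) - 1*(-10) = (-2 - 50) + 10 = -52 + 10 = -42)
r(209, Q) - w((3 - 1*(-1))**2) = 209 - 1*(-42) = 209 + 42 = 251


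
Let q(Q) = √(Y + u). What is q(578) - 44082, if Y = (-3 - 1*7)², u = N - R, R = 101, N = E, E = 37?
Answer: -44076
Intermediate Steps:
N = 37
u = -64 (u = 37 - 1*101 = 37 - 101 = -64)
Y = 100 (Y = (-3 - 7)² = (-10)² = 100)
q(Q) = 6 (q(Q) = √(100 - 64) = √36 = 6)
q(578) - 44082 = 6 - 44082 = -44076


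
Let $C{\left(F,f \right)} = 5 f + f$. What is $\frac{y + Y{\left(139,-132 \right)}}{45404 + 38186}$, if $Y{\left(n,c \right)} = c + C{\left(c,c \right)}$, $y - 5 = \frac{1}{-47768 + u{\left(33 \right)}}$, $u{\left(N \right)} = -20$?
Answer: $- \frac{43917173}{3994598920} \approx -0.010994$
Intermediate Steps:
$C{\left(F,f \right)} = 6 f$
$y = \frac{238939}{47788}$ ($y = 5 + \frac{1}{-47768 - 20} = 5 + \frac{1}{-47788} = 5 - \frac{1}{47788} = \frac{238939}{47788} \approx 5.0$)
$Y{\left(n,c \right)} = 7 c$ ($Y{\left(n,c \right)} = c + 6 c = 7 c$)
$\frac{y + Y{\left(139,-132 \right)}}{45404 + 38186} = \frac{\frac{238939}{47788} + 7 \left(-132\right)}{45404 + 38186} = \frac{\frac{238939}{47788} - 924}{83590} = \left(- \frac{43917173}{47788}\right) \frac{1}{83590} = - \frac{43917173}{3994598920}$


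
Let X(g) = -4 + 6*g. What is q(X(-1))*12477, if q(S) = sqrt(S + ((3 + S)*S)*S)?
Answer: 12477*I*sqrt(710) ≈ 3.3246e+5*I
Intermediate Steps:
q(S) = sqrt(S + S**2*(3 + S)) (q(S) = sqrt(S + (S*(3 + S))*S) = sqrt(S + S**2*(3 + S)))
q(X(-1))*12477 = sqrt((-4 + 6*(-1))*(1 + (-4 + 6*(-1))**2 + 3*(-4 + 6*(-1))))*12477 = sqrt((-4 - 6)*(1 + (-4 - 6)**2 + 3*(-4 - 6)))*12477 = sqrt(-10*(1 + (-10)**2 + 3*(-10)))*12477 = sqrt(-10*(1 + 100 - 30))*12477 = sqrt(-10*71)*12477 = sqrt(-710)*12477 = (I*sqrt(710))*12477 = 12477*I*sqrt(710)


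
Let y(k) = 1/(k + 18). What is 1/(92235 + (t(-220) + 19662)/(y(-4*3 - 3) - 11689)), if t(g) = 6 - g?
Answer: 17533/1617126423 ≈ 1.0842e-5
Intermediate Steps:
y(k) = 1/(18 + k)
1/(92235 + (t(-220) + 19662)/(y(-4*3 - 3) - 11689)) = 1/(92235 + ((6 - 1*(-220)) + 19662)/(1/(18 + (-4*3 - 3)) - 11689)) = 1/(92235 + ((6 + 220) + 19662)/(1/(18 + (-12 - 3)) - 11689)) = 1/(92235 + (226 + 19662)/(1/(18 - 15) - 11689)) = 1/(92235 + 19888/(1/3 - 11689)) = 1/(92235 + 19888/(⅓ - 11689)) = 1/(92235 + 19888/(-35066/3)) = 1/(92235 + 19888*(-3/35066)) = 1/(92235 - 29832/17533) = 1/(1617126423/17533) = 17533/1617126423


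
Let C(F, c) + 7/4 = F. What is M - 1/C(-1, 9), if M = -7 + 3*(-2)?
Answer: -139/11 ≈ -12.636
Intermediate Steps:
C(F, c) = -7/4 + F
M = -13 (M = -7 - 6 = -13)
M - 1/C(-1, 9) = -13 - 1/(-7/4 - 1) = -13 - 1/(-11/4) = -13 - 1*(-4/11) = -13 + 4/11 = -139/11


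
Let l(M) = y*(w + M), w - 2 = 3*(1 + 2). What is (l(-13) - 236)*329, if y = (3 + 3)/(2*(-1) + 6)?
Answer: -78631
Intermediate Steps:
w = 11 (w = 2 + 3*(1 + 2) = 2 + 3*3 = 2 + 9 = 11)
y = 3/2 (y = 6/(-2 + 6) = 6/4 = 6*(¼) = 3/2 ≈ 1.5000)
l(M) = 33/2 + 3*M/2 (l(M) = 3*(11 + M)/2 = 33/2 + 3*M/2)
(l(-13) - 236)*329 = ((33/2 + (3/2)*(-13)) - 236)*329 = ((33/2 - 39/2) - 236)*329 = (-3 - 236)*329 = -239*329 = -78631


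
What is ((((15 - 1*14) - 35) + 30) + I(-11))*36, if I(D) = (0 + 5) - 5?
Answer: -144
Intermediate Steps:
I(D) = 0 (I(D) = 5 - 5 = 0)
((((15 - 1*14) - 35) + 30) + I(-11))*36 = ((((15 - 1*14) - 35) + 30) + 0)*36 = ((((15 - 14) - 35) + 30) + 0)*36 = (((1 - 35) + 30) + 0)*36 = ((-34 + 30) + 0)*36 = (-4 + 0)*36 = -4*36 = -144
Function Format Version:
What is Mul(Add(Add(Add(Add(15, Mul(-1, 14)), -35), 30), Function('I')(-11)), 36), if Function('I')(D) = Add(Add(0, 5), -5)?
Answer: -144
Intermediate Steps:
Function('I')(D) = 0 (Function('I')(D) = Add(5, -5) = 0)
Mul(Add(Add(Add(Add(15, Mul(-1, 14)), -35), 30), Function('I')(-11)), 36) = Mul(Add(Add(Add(Add(15, Mul(-1, 14)), -35), 30), 0), 36) = Mul(Add(Add(Add(Add(15, -14), -35), 30), 0), 36) = Mul(Add(Add(Add(1, -35), 30), 0), 36) = Mul(Add(Add(-34, 30), 0), 36) = Mul(Add(-4, 0), 36) = Mul(-4, 36) = -144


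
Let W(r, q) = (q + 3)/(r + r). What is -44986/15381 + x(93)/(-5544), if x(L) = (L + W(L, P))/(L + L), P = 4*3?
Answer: -319577450671/109262194272 ≈ -2.9249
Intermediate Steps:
P = 12
W(r, q) = (3 + q)/(2*r) (W(r, q) = (3 + q)/((2*r)) = (3 + q)*(1/(2*r)) = (3 + q)/(2*r))
x(L) = (L + 15/(2*L))/(2*L) (x(L) = (L + (3 + 12)/(2*L))/(L + L) = (L + (½)*15/L)/((2*L)) = (L + 15/(2*L))*(1/(2*L)) = (L + 15/(2*L))/(2*L))
-44986/15381 + x(93)/(-5544) = -44986/15381 + (½ + (15/4)/93²)/(-5544) = -44986*1/15381 + (½ + (15/4)*(1/8649))*(-1/5544) = -44986/15381 + (½ + 5/11532)*(-1/5544) = -44986/15381 + (5771/11532)*(-1/5544) = -44986/15381 - 5771/63933408 = -319577450671/109262194272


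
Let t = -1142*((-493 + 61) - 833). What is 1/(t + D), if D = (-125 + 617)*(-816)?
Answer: 1/1043158 ≈ 9.5863e-7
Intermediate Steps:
D = -401472 (D = 492*(-816) = -401472)
t = 1444630 (t = -1142*(-432 - 833) = -1142*(-1265) = 1444630)
1/(t + D) = 1/(1444630 - 401472) = 1/1043158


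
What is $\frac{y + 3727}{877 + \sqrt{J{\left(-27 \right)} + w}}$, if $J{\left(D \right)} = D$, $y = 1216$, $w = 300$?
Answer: $\frac{4335011}{768856} - \frac{4943 \sqrt{273}}{768856} \approx 5.532$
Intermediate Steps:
$\frac{y + 3727}{877 + \sqrt{J{\left(-27 \right)} + w}} = \frac{1216 + 3727}{877 + \sqrt{-27 + 300}} = \frac{4943}{877 + \sqrt{273}}$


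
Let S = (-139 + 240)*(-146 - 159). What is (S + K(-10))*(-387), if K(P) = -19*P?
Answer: 11848005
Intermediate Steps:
S = -30805 (S = 101*(-305) = -30805)
(S + K(-10))*(-387) = (-30805 - 19*(-10))*(-387) = (-30805 + 190)*(-387) = -30615*(-387) = 11848005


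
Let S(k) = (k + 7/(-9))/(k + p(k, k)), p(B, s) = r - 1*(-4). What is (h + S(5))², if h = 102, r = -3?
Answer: 7689529/729 ≈ 10548.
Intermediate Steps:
p(B, s) = 1 (p(B, s) = -3 - 1*(-4) = -3 + 4 = 1)
S(k) = (-7/9 + k)/(1 + k) (S(k) = (k + 7/(-9))/(k + 1) = (k + 7*(-⅑))/(1 + k) = (k - 7/9)/(1 + k) = (-7/9 + k)/(1 + k))
(h + S(5))² = (102 + (-7/9 + 5)/(1 + 5))² = (102 + (38/9)/6)² = (102 + (⅙)*(38/9))² = (102 + 19/27)² = (2773/27)² = 7689529/729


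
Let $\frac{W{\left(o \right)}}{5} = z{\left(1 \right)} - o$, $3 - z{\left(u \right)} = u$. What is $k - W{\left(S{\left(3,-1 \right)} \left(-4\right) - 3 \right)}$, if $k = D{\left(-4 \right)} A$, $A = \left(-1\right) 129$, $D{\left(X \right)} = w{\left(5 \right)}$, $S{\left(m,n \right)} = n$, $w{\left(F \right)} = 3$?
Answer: $-392$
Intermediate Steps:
$z{\left(u \right)} = 3 - u$
$D{\left(X \right)} = 3$
$A = -129$
$k = -387$ ($k = 3 \left(-129\right) = -387$)
$W{\left(o \right)} = 10 - 5 o$ ($W{\left(o \right)} = 5 \left(\left(3 - 1\right) - o\right) = 5 \left(2 - o\right) = 10 - 5 o$)
$k - W{\left(S{\left(3,-1 \right)} \left(-4\right) - 3 \right)} = -387 - \left(10 - 5 \left(\left(-1\right) \left(-4\right) - 3\right)\right) = -387 - \left(10 - 5 \left(4 - 3\right)\right) = -387 - \left(10 - 5\right) = -387 - 5 = -392$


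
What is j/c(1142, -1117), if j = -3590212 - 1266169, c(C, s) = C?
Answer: -4856381/1142 ≈ -4252.5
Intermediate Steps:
j = -4856381
j/c(1142, -1117) = -4856381/1142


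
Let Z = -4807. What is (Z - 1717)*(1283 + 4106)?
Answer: -35157836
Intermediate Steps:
(Z - 1717)*(1283 + 4106) = (-4807 - 1717)*(1283 + 4106) = -6524*5389 = -35157836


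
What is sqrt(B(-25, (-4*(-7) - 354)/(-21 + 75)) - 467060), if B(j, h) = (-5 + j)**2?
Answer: 4*I*sqrt(29135) ≈ 682.76*I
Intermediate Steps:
sqrt(B(-25, (-4*(-7) - 354)/(-21 + 75)) - 467060) = sqrt((-5 - 25)**2 - 467060) = sqrt((-30)**2 - 467060) = sqrt(900 - 467060) = sqrt(-466160) = 4*I*sqrt(29135)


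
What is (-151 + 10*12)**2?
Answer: 961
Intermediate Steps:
(-151 + 10*12)**2 = (-151 + 120)**2 = (-31)**2 = 961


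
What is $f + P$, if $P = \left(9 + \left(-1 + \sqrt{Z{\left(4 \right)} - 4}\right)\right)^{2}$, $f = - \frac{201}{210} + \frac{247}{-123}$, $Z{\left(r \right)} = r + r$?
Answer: $\frac{835469}{8610} \approx 97.035$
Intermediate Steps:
$Z{\left(r \right)} = 2 r$
$f = - \frac{25531}{8610}$ ($f = \left(-201\right) \frac{1}{210} + 247 \left(- \frac{1}{123}\right) = - \frac{67}{70} - \frac{247}{123} = - \frac{25531}{8610} \approx -2.9653$)
$P = 100$ ($P = \left(9 - \left(1 - \sqrt{2 \cdot 4 - 4}\right)\right)^{2} = \left(9 - \left(1 - \sqrt{8 - 4}\right)\right)^{2} = \left(9 - \left(1 - \sqrt{4}\right)\right)^{2} = \left(9 + \left(-1 + 2\right)\right)^{2} = \left(9 + 1\right)^{2} = 10^{2} = 100$)
$f + P = - \frac{25531}{8610} + 100 = \frac{835469}{8610}$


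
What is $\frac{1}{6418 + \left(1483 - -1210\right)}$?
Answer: $\frac{1}{9111} \approx 0.00010976$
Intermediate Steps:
$\frac{1}{6418 + \left(1483 - -1210\right)} = \frac{1}{6418 + \left(1483 + 1210\right)} = \frac{1}{6418 + 2693} = \frac{1}{9111}$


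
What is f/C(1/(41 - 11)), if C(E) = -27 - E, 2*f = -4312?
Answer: 64680/811 ≈ 79.753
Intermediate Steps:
f = -2156 (f = (½)*(-4312) = -2156)
f/C(1/(41 - 11)) = -2156/(-27 - 1/(41 - 11)) = -2156/(-27 - 1/30) = -2156/(-811/30) = -2156*(-30/811) = 64680/811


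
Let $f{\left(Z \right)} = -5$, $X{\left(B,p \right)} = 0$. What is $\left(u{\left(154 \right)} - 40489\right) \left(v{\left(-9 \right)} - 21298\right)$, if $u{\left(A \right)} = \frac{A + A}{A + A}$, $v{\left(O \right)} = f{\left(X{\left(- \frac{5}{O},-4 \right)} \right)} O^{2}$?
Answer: $878711064$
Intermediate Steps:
$v{\left(O \right)} = - 5 O^{2}$
$u{\left(A \right)} = 1$ ($u{\left(A \right)} = \frac{2 A}{2 A} = 2 A \frac{1}{2 A} = 1$)
$\left(u{\left(154 \right)} - 40489\right) \left(v{\left(-9 \right)} - 21298\right) = \left(1 - 40489\right) \left(- 5 \left(-9\right)^{2} - 21298\right) = - 40488 \left(\left(-5\right) 81 - 21298\right) = - 40488 \left(-405 - 21298\right) = \left(-40488\right) \left(-21703\right) = 878711064$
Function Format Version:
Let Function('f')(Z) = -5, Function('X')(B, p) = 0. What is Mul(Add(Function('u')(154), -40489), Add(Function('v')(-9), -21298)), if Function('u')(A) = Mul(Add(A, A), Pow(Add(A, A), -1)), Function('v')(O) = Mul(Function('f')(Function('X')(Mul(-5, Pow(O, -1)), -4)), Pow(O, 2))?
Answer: 878711064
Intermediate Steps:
Function('v')(O) = Mul(-5, Pow(O, 2))
Function('u')(A) = 1 (Function('u')(A) = Mul(Mul(2, A), Pow(Mul(2, A), -1)) = Mul(Mul(2, A), Mul(Rational(1, 2), Pow(A, -1))) = 1)
Mul(Add(Function('u')(154), -40489), Add(Function('v')(-9), -21298)) = Mul(Add(1, -40489), Add(Mul(-5, Pow(-9, 2)), -21298)) = Mul(-40488, Add(Mul(-5, 81), -21298)) = Mul(-40488, Add(-405, -21298)) = Mul(-40488, -21703) = 878711064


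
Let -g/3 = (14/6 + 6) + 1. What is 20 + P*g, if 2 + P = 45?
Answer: -1184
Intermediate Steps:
P = 43 (P = -2 + 45 = 43)
g = -28 (g = -3*((14/6 + 6) + 1) = -3*((14*(⅙) + 6) + 1) = -3*((7/3 + 6) + 1) = -3*(25/3 + 1) = -3*28/3 = -28)
20 + P*g = 20 + 43*(-28) = 20 - 1204 = -1184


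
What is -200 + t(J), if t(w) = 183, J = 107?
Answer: -17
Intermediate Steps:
-200 + t(J) = -200 + 183 = -17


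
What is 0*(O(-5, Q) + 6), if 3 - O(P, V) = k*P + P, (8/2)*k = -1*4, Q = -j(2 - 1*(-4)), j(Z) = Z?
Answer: 0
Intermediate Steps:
Q = -6 (Q = -(2 - 1*(-4)) = -(2 + 4) = -1*6 = -6)
k = -1 (k = (-1*4)/4 = (¼)*(-4) = -1)
O(P, V) = 3 (O(P, V) = 3 - (-P + P) = 3 - 1*0 = 3 + 0 = 3)
0*(O(-5, Q) + 6) = 0*(3 + 6) = 0*9 = 0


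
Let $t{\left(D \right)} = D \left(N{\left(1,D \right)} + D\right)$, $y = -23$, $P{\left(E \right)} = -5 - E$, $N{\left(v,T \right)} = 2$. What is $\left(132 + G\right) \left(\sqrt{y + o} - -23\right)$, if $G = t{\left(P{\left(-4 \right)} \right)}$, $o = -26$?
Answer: $3013 + 917 i \approx 3013.0 + 917.0 i$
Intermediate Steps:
$t{\left(D \right)} = D \left(2 + D\right)$
$G = -1$ ($G = \left(-5 - -4\right) \left(2 - 1\right) = \left(-5 + 4\right) \left(2 + \left(-5 + 4\right)\right) = - (2 - 1) = \left(-1\right) 1 = -1$)
$\left(132 + G\right) \left(\sqrt{y + o} - -23\right) = \left(132 - 1\right) \left(\sqrt{-23 - 26} - -23\right) = 131 \left(\sqrt{-49} + 23\right) = 131 \left(7 i + 23\right) = 131 \left(23 + 7 i\right) = 3013 + 917 i$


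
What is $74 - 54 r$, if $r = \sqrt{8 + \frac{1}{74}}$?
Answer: $74 - \frac{27 \sqrt{43882}}{37} \approx -78.864$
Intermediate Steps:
$r = \frac{\sqrt{43882}}{74}$ ($r = \sqrt{8 + \frac{1}{74}} = \sqrt{\frac{593}{74}} = \frac{\sqrt{43882}}{74} \approx 2.8308$)
$74 - 54 r = 74 - 54 \frac{\sqrt{43882}}{74} = 74 - \frac{27 \sqrt{43882}}{37}$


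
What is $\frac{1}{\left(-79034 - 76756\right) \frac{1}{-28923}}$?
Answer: $\frac{9641}{51930} \approx 0.18565$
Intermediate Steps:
$\frac{1}{\left(-79034 - 76756\right) \frac{1}{-28923}} = \frac{1}{\left(-155790\right) \left(- \frac{1}{28923}\right)} = \left(- \frac{1}{155790}\right) \left(-28923\right) = \frac{9641}{51930}$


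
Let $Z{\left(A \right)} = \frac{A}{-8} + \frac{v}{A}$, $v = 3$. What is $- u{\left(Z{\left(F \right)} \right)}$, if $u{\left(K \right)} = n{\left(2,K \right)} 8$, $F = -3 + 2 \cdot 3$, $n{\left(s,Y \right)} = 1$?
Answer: $-8$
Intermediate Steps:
$F = 3$ ($F = -3 + 6 = 3$)
$Z{\left(A \right)} = \frac{3}{A} - \frac{A}{8}$ ($Z{\left(A \right)} = \frac{A}{-8} + \frac{3}{A} = A \left(- \frac{1}{8}\right) + \frac{3}{A} = - \frac{A}{8} + \frac{3}{A} = \frac{3}{A} - \frac{A}{8}$)
$u{\left(K \right)} = 8$ ($u{\left(K \right)} = 1 \cdot 8 = 8$)
$- u{\left(Z{\left(F \right)} \right)} = \left(-1\right) 8 = -8$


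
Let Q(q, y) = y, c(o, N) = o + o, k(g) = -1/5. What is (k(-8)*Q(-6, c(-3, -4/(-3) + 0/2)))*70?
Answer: 84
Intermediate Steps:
k(g) = -⅕ (k(g) = -1*⅕ = -⅕)
c(o, N) = 2*o
(k(-8)*Q(-6, c(-3, -4/(-3) + 0/2)))*70 = -2*(-3)/5*70 = -⅕*(-6)*70 = (6/5)*70 = 84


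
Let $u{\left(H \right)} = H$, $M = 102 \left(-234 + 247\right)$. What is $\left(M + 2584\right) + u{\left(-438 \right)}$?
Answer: $3472$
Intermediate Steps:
$M = 1326$ ($M = 102 \cdot 13 = 1326$)
$\left(M + 2584\right) + u{\left(-438 \right)} = \left(1326 + 2584\right) - 438 = 3910 - 438 = 3472$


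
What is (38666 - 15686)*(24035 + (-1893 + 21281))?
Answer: 997860540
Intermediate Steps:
(38666 - 15686)*(24035 + (-1893 + 21281)) = 22980*(24035 + 19388) = 22980*43423 = 997860540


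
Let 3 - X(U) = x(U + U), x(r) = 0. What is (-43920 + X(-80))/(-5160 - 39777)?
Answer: 14639/14979 ≈ 0.97730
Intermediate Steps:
X(U) = 3 (X(U) = 3 - 1*0 = 3 + 0 = 3)
(-43920 + X(-80))/(-5160 - 39777) = (-43920 + 3)/(-5160 - 39777) = -43917/(-44937) = -43917*(-1/44937) = 14639/14979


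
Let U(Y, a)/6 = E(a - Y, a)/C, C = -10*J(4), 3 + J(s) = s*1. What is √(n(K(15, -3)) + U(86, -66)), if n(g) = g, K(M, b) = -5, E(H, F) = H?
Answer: √2155/5 ≈ 9.2844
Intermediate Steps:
J(s) = -3 + s (J(s) = -3 + s*1 = -3 + s)
C = -10 (C = -10*(-3 + 4) = -10*1 = -10)
U(Y, a) = -3*a/5 + 3*Y/5 (U(Y, a) = 6*((a - Y)/(-10)) = 6*((a - Y)*(-⅒)) = 6*(-a/10 + Y/10) = -3*a/5 + 3*Y/5)
√(n(K(15, -3)) + U(86, -66)) = √(-5 + (-⅗*(-66) + (⅗)*86)) = √(-5 + (198/5 + 258/5)) = √(-5 + 456/5) = √(431/5) = √2155/5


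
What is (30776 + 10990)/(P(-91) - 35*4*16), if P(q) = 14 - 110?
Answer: -20883/1168 ≈ -17.879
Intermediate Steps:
P(q) = -96
(30776 + 10990)/(P(-91) - 35*4*16) = (30776 + 10990)/(-96 - 35*4*16) = 41766/(-96 - 140*16) = 41766/(-96 - 2240) = 41766/(-2336) = 41766*(-1/2336) = -20883/1168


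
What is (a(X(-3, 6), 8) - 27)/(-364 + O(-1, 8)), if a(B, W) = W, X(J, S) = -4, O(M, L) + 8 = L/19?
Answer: 361/7060 ≈ 0.051133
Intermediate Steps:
O(M, L) = -8 + L/19
(a(X(-3, 6), 8) - 27)/(-364 + O(-1, 8)) = (8 - 27)/(-364 + (-8 + (1/19)*8)) = -19/(-364 + (-8 + 8/19)) = -19/(-364 - 144/19) = -19/(-7060/19) = -19*(-19/7060) = 361/7060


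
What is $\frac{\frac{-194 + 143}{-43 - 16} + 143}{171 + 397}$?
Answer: $\frac{1061}{4189} \approx 0.25328$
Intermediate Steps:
$\frac{\frac{-194 + 143}{-43 - 16} + 143}{171 + 397} = \frac{- \frac{51}{-59} + 143}{568} = \left(\left(-51\right) \left(- \frac{1}{59}\right) + 143\right) \frac{1}{568} = \left(\frac{51}{59} + 143\right) \frac{1}{568} = \frac{8488}{59} \cdot \frac{1}{568} = \frac{1061}{4189}$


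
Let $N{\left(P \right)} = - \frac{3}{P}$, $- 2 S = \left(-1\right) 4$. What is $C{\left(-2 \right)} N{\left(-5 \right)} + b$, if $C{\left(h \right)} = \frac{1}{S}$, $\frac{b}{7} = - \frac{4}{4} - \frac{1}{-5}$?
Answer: $- \frac{53}{10} \approx -5.3$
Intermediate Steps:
$S = 2$ ($S = - \frac{\left(-1\right) 4}{2} = \left(- \frac{1}{2}\right) \left(-4\right) = 2$)
$b = - \frac{28}{5}$ ($b = 7 \left(- \frac{4}{4} - \frac{1}{-5}\right) = 7 \left(\left(-4\right) \frac{1}{4} - - \frac{1}{5}\right) = 7 \left(-1 + \frac{1}{5}\right) = 7 \left(- \frac{4}{5}\right) = - \frac{28}{5} \approx -5.6$)
$C{\left(h \right)} = \frac{1}{2}$
$C{\left(-2 \right)} N{\left(-5 \right)} + b = \frac{\left(-3\right) \frac{1}{-5}}{2} - \frac{28}{5} = \frac{\left(-3\right) \left(- \frac{1}{5}\right)}{2} - \frac{28}{5} = \frac{1}{2} \cdot \frac{3}{5} - \frac{28}{5} = \frac{3}{10} - \frac{28}{5} = - \frac{53}{10}$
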